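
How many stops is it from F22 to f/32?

1 stop

f/22 → f/32 — count the steps: 1 stop.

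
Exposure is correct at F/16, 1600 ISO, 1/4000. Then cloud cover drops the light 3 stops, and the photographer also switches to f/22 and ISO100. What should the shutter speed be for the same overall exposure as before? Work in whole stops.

1/15s

Scene light: 3 stops darker.
Aperture: f/16 → f/22 — 1 stop narrower (darker).
ISO: 1600 → 800 → 400 → 200 → 100 — 4 stops lower (darker).
Net so far: 8 stops darker. Shutter speed: 1/4000 → 1/2000 → 1/1000 → 1/500 → 1/250 → 1/125 → 1/60 → 1/30 → 1/15.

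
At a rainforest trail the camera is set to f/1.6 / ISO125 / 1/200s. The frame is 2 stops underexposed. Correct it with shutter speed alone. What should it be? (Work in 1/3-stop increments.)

1/50s

Underexposed by 2 stops → need 2 stops brighter.
Shutter speed: 1/200 → 1/160 → 1/125 → 1/100 → 1/80 → 1/60 → 1/50.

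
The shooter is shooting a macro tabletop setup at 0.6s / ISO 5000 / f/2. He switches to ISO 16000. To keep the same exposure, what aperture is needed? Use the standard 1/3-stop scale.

f/3.5

ISO: 5000 → 6400 → 8000 → 10000 → 12800 → 16000 — 1 2/3 stops raised (brighter).
Need 1 2/3 stops darker from the aperture: f/2 → f/2.2 → f/2.5 → f/2.8 → f/3.2 → f/3.5.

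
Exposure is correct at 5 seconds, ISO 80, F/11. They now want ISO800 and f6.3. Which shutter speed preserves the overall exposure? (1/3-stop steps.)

1/6s

ISO: 80 → 100 → 125 → 160 → 200 → 250 → 320 → 400 → 500 → 640 → 800 — 3 1/3 stops raised (brighter).
Aperture: f/11 → f/10 → f/9 → f/8 → f/7.1 → f/6.3 — 1 2/3 stops wider (brighter).
Net change so far: 5 stops brighter. Offset with the shutter speed: 5 → 4 → 3.2 → 2.5 → 2 → 1.6 → 1.3 → 1 → 0.8 → 0.6 → 0.5 → 0.4 → 0.3 → 1/4 → 1/5 → 1/6.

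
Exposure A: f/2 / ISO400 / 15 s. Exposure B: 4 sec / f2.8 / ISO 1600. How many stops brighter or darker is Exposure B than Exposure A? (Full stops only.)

Aperture: f/2 → f/2.8 — 1 stop smaller aperture (darker).
Shutter speed: 15 → 8 → 4 — 2 stops shorter (darker).
ISO: 400 → 800 → 1600 — 2 stops raised (brighter).
Net: −1 −2 +2 = −1 stop.

1 stop darker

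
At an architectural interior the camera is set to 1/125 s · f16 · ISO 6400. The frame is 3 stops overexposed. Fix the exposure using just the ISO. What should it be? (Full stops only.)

Overexposed by 3 stops → need 3 stops darker.
ISO: 6400 → 3200 → 1600 → 800.

ISO 800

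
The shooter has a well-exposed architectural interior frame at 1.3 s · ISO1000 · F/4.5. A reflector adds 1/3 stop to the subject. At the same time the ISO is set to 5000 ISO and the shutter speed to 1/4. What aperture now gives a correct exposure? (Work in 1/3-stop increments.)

Scene light: 1/3 stop brighter.
ISO: 1000 → 1250 → 1600 → 2000 → 2500 → 3200 → 4000 → 5000 — 2 1/3 stops higher (brighter).
Shutter speed: 1.3 → 1 → 0.8 → 0.6 → 0.5 → 0.4 → 0.3 → 1/4 — 2 1/3 stops shorter (darker).
Net so far: 1/3 stop brighter. Aperture: f/4.5 → f/5.

f/5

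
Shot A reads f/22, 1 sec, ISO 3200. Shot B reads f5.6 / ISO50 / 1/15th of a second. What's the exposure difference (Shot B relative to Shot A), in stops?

6 stops darker

Aperture: f/22 → f/16 → f/11 → f/8 → f/5.6 — 4 stops larger aperture (brighter).
Shutter speed: 1 → 1/2 → 1/4 → 1/8 → 1/15 — 4 stops shorter (darker).
ISO: 3200 → 1600 → 800 → 400 → 200 → 100 → 50 — 6 stops lower (darker).
Net: +4 −4 −6 = −6 stops.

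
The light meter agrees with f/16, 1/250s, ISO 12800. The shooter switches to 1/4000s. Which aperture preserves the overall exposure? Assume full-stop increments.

f/4

Shutter speed: 1/250 → 1/500 → 1/1000 → 1/2000 → 1/4000 — 4 stops faster (darker).
Need 4 stops brighter from the aperture: f/16 → f/11 → f/8 → f/5.6 → f/4.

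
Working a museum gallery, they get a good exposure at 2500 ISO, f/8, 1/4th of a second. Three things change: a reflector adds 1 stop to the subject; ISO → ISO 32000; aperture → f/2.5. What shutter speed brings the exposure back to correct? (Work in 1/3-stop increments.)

1/1000s

Scene light: 1 stop brighter.
ISO: 2500 → 3200 → 4000 → 5000 → 6400 → 8000 → 10000 → 12800 → 16000 → 20000 → 25600 → 32000 — 3 2/3 stops raised (brighter).
Aperture: f/8 → f/7.1 → f/6.3 → f/5.6 → f/5 → f/4.5 → f/4 → f/3.5 → f/3.2 → f/2.8 → f/2.5 — 3 1/3 stops wider (brighter).
Net so far: 8 stops brighter. Shutter speed: 1/4 → 1/5 → 1/6 → 1/8 → 1/10 → 1/13 → 1/15 → 1/20 → 1/25 → 1/30 → 1/40 → 1/50 → 1/60 → 1/80 → 1/100 → 1/125 → 1/160 → 1/200 → 1/250 → 1/320 → 1/400 → 1/500 → 1/640 → 1/800 → 1/1000.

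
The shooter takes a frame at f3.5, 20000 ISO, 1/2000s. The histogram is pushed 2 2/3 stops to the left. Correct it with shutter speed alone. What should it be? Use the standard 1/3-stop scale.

1/320s

Underexposed by 2 2/3 stops → need 2 2/3 stops brighter.
Shutter speed: 1/2000 → 1/1600 → 1/1250 → 1/1000 → 1/800 → 1/640 → 1/500 → 1/400 → 1/320.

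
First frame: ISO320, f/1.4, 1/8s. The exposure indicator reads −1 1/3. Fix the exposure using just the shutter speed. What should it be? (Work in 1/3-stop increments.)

Underexposed by 1 1/3 stops → need 1 1/3 stops brighter.
Shutter speed: 1/8 → 1/6 → 1/5 → 1/4 → 0.3.

0.3 s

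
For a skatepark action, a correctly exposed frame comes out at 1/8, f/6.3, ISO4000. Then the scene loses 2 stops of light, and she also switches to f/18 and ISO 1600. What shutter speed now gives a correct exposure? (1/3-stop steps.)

Scene light: 2 stops darker.
Aperture: f/6.3 → f/7.1 → f/8 → f/9 → f/10 → f/11 → f/13 → f/14 → f/16 → f/18 — 3 stops smaller aperture (darker).
ISO: 4000 → 3200 → 2500 → 2000 → 1600 — 1 1/3 stops dropped (darker).
Net so far: 6 1/3 stops darker. Shutter speed: 1/8 → 1/6 → 1/5 → 1/4 → 0.3 → 0.4 → 0.5 → 0.6 → 0.8 → 1 → 1.3 → 1.6 → 2 → 2.5 → 3.2 → 4 → 5 → 6 → 8 → 10.

10 s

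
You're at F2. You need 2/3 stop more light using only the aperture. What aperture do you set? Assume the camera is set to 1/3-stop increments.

f/1.6

Aperture: f/2 → f/1.8 → f/1.6 — 2/3 stop opened up (brighter).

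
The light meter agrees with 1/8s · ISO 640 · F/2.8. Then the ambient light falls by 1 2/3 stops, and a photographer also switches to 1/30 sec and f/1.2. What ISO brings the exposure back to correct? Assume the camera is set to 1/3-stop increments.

Scene light: 1 2/3 stops darker.
Shutter speed: 1/8 → 1/10 → 1/13 → 1/15 → 1/20 → 1/25 → 1/30 — 2 stops faster (darker).
Aperture: f/2.8 → f/2.5 → f/2.2 → f/2 → f/1.8 → f/1.6 → f/1.4 → f/1.2 — 2 1/3 stops wider (brighter).
Net so far: 1 1/3 stops darker. ISO: 640 → 800 → 1000 → 1250 → 1600.

ISO 1600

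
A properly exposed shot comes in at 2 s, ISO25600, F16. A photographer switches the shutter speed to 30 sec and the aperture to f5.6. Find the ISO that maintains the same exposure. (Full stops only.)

Shutter speed: 2 → 4 → 8 → 15 → 30 — 4 stops slower (brighter).
Aperture: f/16 → f/11 → f/8 → f/5.6 — 3 stops opened up (brighter).
Net change so far: 7 stops brighter. Offset with the ISO: 25600 → 12800 → 6400 → 3200 → 1600 → 800 → 400 → 200.

ISO 200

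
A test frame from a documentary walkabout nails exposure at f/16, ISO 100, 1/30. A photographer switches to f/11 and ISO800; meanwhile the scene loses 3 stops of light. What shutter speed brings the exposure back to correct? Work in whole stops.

Scene light: 3 stops darker.
Aperture: f/16 → f/11 — 1 stop larger aperture (brighter).
ISO: 100 → 200 → 400 → 800 — 3 stops higher (brighter).
Net so far: 1 stop brighter. Shutter speed: 1/30 → 1/60.

1/60s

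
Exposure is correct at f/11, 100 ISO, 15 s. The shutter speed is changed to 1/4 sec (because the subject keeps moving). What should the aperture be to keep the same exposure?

Shutter speed: 15 → 8 → 4 → 2 → 1 → 1/2 → 1/4 — 6 stops shorter (darker).
Need 6 stops brighter from the aperture: f/11 → f/8 → f/5.6 → f/4 → f/2.8 → f/2 → f/1.4.

f/1.4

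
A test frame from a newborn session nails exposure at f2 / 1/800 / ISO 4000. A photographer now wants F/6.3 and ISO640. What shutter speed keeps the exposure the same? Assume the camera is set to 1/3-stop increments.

Aperture: f/2 → f/2.2 → f/2.5 → f/2.8 → f/3.2 → f/3.5 → f/4 → f/4.5 → f/5 → f/5.6 → f/6.3 — 3 1/3 stops smaller aperture (darker).
ISO: 4000 → 3200 → 2500 → 2000 → 1600 → 1250 → 1000 → 800 → 640 — 2 2/3 stops lower (darker).
Net change so far: 6 stops darker. Offset with the shutter speed: 1/800 → 1/640 → 1/500 → 1/400 → 1/320 → 1/250 → 1/200 → 1/160 → 1/125 → 1/100 → 1/80 → 1/60 → 1/50 → 1/40 → 1/30 → 1/25 → 1/20 → 1/15 → 1/13.

1/13s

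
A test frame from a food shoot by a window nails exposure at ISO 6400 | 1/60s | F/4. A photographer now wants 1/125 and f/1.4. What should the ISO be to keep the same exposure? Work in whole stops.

ISO 1600

Shutter speed: 1/60 → 1/125 — 1 stop faster (darker).
Aperture: f/4 → f/2.8 → f/2 → f/1.4 — 3 stops larger aperture (brighter).
Net change so far: 2 stops brighter. Offset with the ISO: 6400 → 3200 → 1600.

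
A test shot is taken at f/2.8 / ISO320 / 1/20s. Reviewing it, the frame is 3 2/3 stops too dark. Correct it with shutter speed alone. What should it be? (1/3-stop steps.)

Underexposed by 3 2/3 stops → need 3 2/3 stops brighter.
Shutter speed: 1/20 → 1/15 → 1/13 → 1/10 → 1/8 → 1/6 → 1/5 → 1/4 → 0.3 → 0.4 → 0.5 → 0.6.

0.6 s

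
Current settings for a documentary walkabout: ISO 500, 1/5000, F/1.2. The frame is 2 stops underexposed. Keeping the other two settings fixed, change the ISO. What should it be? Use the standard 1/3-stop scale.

Underexposed by 2 stops → need 2 stops brighter.
ISO: 500 → 640 → 800 → 1000 → 1250 → 1600 → 2000.

ISO 2000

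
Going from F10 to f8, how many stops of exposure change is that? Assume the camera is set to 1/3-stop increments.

f/10 → f/9 → f/8 — count the steps: 2 third-stops = 2/3 stop.

2/3 stop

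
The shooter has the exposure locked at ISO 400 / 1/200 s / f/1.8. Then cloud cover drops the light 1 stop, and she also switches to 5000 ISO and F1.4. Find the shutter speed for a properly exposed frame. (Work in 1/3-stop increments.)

Scene light: 1 stop darker.
ISO: 400 → 500 → 640 → 800 → 1000 → 1250 → 1600 → 2000 → 2500 → 3200 → 4000 → 5000 — 3 2/3 stops higher (brighter).
Aperture: f/1.8 → f/1.6 → f/1.4 — 2/3 stop opened up (brighter).
Net so far: 3 1/3 stops brighter. Shutter speed: 1/200 → 1/250 → 1/320 → 1/400 → 1/500 → 1/640 → 1/800 → 1/1000 → 1/1250 → 1/1600 → 1/2000.

1/2000s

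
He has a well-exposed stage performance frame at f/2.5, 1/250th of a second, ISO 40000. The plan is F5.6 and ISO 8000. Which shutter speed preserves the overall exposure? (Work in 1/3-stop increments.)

1/10s

Aperture: f/2.5 → f/2.8 → f/3.2 → f/3.5 → f/4 → f/4.5 → f/5 → f/5.6 — 2 1/3 stops smaller aperture (darker).
ISO: 40000 → 32000 → 25600 → 20000 → 16000 → 12800 → 10000 → 8000 — 2 1/3 stops dropped (darker).
Net change so far: 4 2/3 stops darker. Offset with the shutter speed: 1/250 → 1/200 → 1/160 → 1/125 → 1/100 → 1/80 → 1/60 → 1/50 → 1/40 → 1/30 → 1/25 → 1/20 → 1/15 → 1/13 → 1/10.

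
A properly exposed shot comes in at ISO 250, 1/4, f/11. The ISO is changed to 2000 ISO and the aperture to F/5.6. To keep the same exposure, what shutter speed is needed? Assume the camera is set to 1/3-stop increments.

1/125s

ISO: 250 → 320 → 400 → 500 → 640 → 800 → 1000 → 1250 → 1600 → 2000 — 3 stops raised (brighter).
Aperture: f/11 → f/10 → f/9 → f/8 → f/7.1 → f/6.3 → f/5.6 — 2 stops larger aperture (brighter).
Net change so far: 5 stops brighter. Offset with the shutter speed: 1/4 → 1/5 → 1/6 → 1/8 → 1/10 → 1/13 → 1/15 → 1/20 → 1/25 → 1/30 → 1/40 → 1/50 → 1/60 → 1/80 → 1/100 → 1/125.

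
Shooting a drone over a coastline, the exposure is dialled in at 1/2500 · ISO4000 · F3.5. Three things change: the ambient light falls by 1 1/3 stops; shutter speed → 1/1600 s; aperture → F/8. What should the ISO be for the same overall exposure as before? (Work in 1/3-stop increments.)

Scene light: 1 1/3 stops darker.
Shutter speed: 1/2500 → 1/2000 → 1/1600 — 2/3 stop slower (brighter).
Aperture: f/3.5 → f/4 → f/4.5 → f/5 → f/5.6 → f/6.3 → f/7.1 → f/8 — 2 1/3 stops stopped down (darker).
Net so far: 3 stops darker. ISO: 4000 → 5000 → 6400 → 8000 → 10000 → 12800 → 16000 → 20000 → 25600 → 32000.

ISO 32000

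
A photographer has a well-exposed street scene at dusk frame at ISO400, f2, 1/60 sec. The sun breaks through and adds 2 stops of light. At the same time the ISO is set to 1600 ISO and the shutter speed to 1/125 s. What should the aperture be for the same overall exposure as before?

Scene light: 2 stops brighter.
ISO: 400 → 800 → 1600 — 2 stops raised (brighter).
Shutter speed: 1/60 → 1/125 — 1 stop shorter (darker).
Net so far: 3 stops brighter. Aperture: f/2 → f/2.8 → f/4 → f/5.6.

f/5.6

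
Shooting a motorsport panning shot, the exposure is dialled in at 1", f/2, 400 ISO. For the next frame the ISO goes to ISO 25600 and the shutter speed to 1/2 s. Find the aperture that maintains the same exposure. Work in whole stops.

f/11

ISO: 400 → 800 → 1600 → 3200 → 6400 → 12800 → 25600 — 6 stops higher (brighter).
Shutter speed: 1 → 1/2 — 1 stop faster (darker).
Net change so far: 5 stops brighter. Offset with the aperture: f/2 → f/2.8 → f/4 → f/5.6 → f/8 → f/11.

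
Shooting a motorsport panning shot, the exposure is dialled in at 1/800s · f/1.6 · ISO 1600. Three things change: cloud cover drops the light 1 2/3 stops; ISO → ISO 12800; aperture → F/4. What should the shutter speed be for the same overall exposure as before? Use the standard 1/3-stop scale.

Scene light: 1 2/3 stops darker.
ISO: 1600 → 2000 → 2500 → 3200 → 4000 → 5000 → 6400 → 8000 → 10000 → 12800 — 3 stops raised (brighter).
Aperture: f/1.6 → f/1.8 → f/2 → f/2.2 → f/2.5 → f/2.8 → f/3.2 → f/3.5 → f/4 — 2 2/3 stops stopped down (darker).
Net so far: 1 1/3 stops darker. Shutter speed: 1/800 → 1/640 → 1/500 → 1/400 → 1/320.

1/320s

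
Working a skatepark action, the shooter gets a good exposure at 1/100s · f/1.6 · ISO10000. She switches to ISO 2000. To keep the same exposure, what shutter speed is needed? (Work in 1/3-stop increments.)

ISO: 10000 → 8000 → 6400 → 5000 → 4000 → 3200 → 2500 → 2000 — 2 1/3 stops lower (darker).
Need 2 1/3 stops brighter from the shutter speed: 1/100 → 1/80 → 1/60 → 1/50 → 1/40 → 1/30 → 1/25 → 1/20.

1/20s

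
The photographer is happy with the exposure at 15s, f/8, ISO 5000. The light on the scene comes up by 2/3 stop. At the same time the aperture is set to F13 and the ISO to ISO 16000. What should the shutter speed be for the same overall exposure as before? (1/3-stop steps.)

Scene light: 2/3 stop brighter.
Aperture: f/8 → f/9 → f/10 → f/11 → f/13 — 1 1/3 stops stopped down (darker).
ISO: 5000 → 6400 → 8000 → 10000 → 12800 → 16000 — 1 2/3 stops higher (brighter).
Net so far: 1 stop brighter. Shutter speed: 15 → 13 → 10 → 8.

8 s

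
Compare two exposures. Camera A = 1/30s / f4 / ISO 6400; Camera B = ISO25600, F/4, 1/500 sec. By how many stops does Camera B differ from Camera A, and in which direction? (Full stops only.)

2 stops darker

Aperture: unchanged.
Shutter speed: 1/30 → 1/60 → 1/125 → 1/250 → 1/500 — 4 stops faster (darker).
ISO: 6400 → 12800 → 25600 — 2 stops higher (brighter).
Net: −4 +2 = −2 stops.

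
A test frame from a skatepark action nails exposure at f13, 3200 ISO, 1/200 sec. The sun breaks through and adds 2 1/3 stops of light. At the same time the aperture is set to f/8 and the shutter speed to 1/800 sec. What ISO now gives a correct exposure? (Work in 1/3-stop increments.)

ISO 1000

Scene light: 2 1/3 stops brighter.
Aperture: f/13 → f/11 → f/10 → f/9 → f/8 — 1 1/3 stops wider (brighter).
Shutter speed: 1/200 → 1/250 → 1/320 → 1/400 → 1/500 → 1/640 → 1/800 — 2 stops faster (darker).
Net so far: 1 2/3 stops brighter. ISO: 3200 → 2500 → 2000 → 1600 → 1250 → 1000.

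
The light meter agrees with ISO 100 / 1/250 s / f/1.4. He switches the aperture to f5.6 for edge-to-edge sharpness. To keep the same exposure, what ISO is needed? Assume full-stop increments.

Aperture: f/1.4 → f/2 → f/2.8 → f/4 → f/5.6 — 4 stops stopped down (darker).
Need 4 stops brighter from the ISO: 100 → 200 → 400 → 800 → 1600.

ISO 1600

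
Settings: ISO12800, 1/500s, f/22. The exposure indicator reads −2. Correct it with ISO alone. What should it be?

Underexposed by 2 stops → need 2 stops brighter.
ISO: 12800 → 25600 → 51200.

ISO 51200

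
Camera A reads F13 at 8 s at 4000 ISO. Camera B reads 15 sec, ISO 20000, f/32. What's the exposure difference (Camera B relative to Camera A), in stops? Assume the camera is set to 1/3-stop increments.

2/3 stop brighter

Aperture: f/13 → f/14 → f/16 → f/18 → f/20 → f/22 → f/25 → f/29 → f/32 — 2 2/3 stops smaller aperture (darker).
Shutter speed: 8 → 10 → 13 → 15 — 1 stop longer (brighter).
ISO: 4000 → 5000 → 6400 → 8000 → 10000 → 12800 → 16000 → 20000 — 2 1/3 stops higher (brighter).
Net: −2 2/3 +1 +2 1/3 = +2/3 stops.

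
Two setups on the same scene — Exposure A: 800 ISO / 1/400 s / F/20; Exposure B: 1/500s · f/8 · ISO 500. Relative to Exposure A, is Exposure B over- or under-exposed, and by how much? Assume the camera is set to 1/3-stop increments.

Aperture: f/20 → f/18 → f/16 → f/14 → f/13 → f/11 → f/10 → f/9 → f/8 — 2 2/3 stops opened up (brighter).
Shutter speed: 1/400 → 1/500 — 1/3 stop faster (darker).
ISO: 800 → 640 → 500 — 2/3 stop dropped (darker).
Net: +2 2/3 −1/3 −2/3 = +1 2/3 stops.

1 2/3 stops brighter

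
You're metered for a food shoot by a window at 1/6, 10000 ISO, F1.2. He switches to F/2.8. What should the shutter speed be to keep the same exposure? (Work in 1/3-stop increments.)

0.8 s

Aperture: f/1.2 → f/1.4 → f/1.6 → f/1.8 → f/2 → f/2.2 → f/2.5 → f/2.8 — 2 1/3 stops smaller aperture (darker).
Need 2 1/3 stops brighter from the shutter speed: 1/6 → 1/5 → 1/4 → 0.3 → 0.4 → 0.5 → 0.6 → 0.8.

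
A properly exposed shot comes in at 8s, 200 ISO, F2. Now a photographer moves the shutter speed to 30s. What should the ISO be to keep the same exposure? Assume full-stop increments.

Shutter speed: 8 → 15 → 30 — 2 stops slower (brighter).
Need 2 stops darker from the ISO: 200 → 100 → 50.

ISO 50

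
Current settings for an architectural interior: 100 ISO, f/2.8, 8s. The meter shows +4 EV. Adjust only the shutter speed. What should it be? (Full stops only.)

1/2s

Overexposed by 4 stops → need 4 stops darker.
Shutter speed: 8 → 4 → 2 → 1 → 1/2.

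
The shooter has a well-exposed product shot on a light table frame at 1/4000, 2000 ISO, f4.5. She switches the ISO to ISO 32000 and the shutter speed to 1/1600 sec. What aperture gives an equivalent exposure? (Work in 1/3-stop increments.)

ISO: 2000 → 2500 → 3200 → 4000 → 5000 → 6400 → 8000 → 10000 → 12800 → 16000 → 20000 → 25600 → 32000 — 4 stops raised (brighter).
Shutter speed: 1/4000 → 1/3200 → 1/2500 → 1/2000 → 1/1600 — 1 1/3 stops slower (brighter).
Net change so far: 5 1/3 stops brighter. Offset with the aperture: f/4.5 → f/5 → f/5.6 → f/6.3 → f/7.1 → f/8 → f/9 → f/10 → f/11 → f/13 → f/14 → f/16 → f/18 → f/20 → f/22 → f/25 → f/29.

f/29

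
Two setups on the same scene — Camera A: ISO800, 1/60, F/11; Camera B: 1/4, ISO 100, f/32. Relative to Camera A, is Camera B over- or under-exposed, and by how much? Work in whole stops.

Aperture: f/11 → f/16 → f/22 → f/32 — 3 stops stopped down (darker).
Shutter speed: 1/60 → 1/30 → 1/15 → 1/8 → 1/4 — 4 stops longer (brighter).
ISO: 800 → 400 → 200 → 100 — 3 stops dropped (darker).
Net: −3 +4 −3 = −2 stops.

2 stops darker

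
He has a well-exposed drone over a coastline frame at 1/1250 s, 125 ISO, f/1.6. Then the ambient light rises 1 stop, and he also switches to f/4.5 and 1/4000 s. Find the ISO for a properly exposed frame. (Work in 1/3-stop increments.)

Scene light: 1 stop brighter.
Aperture: f/1.6 → f/1.8 → f/2 → f/2.2 → f/2.5 → f/2.8 → f/3.2 → f/3.5 → f/4 → f/4.5 — 3 stops stopped down (darker).
Shutter speed: 1/1250 → 1/1600 → 1/2000 → 1/2500 → 1/3200 → 1/4000 — 1 2/3 stops faster (darker).
Net so far: 3 2/3 stops darker. ISO: 125 → 160 → 200 → 250 → 320 → 400 → 500 → 640 → 800 → 1000 → 1250 → 1600.

ISO 1600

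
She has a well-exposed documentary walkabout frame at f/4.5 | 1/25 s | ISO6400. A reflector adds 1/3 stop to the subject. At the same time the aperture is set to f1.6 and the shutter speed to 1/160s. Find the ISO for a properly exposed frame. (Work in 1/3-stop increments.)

ISO 4000

Scene light: 1/3 stop brighter.
Aperture: f/4.5 → f/4 → f/3.5 → f/3.2 → f/2.8 → f/2.5 → f/2.2 → f/2 → f/1.8 → f/1.6 — 3 stops opened up (brighter).
Shutter speed: 1/25 → 1/30 → 1/40 → 1/50 → 1/60 → 1/80 → 1/100 → 1/125 → 1/160 — 2 2/3 stops shorter (darker).
Net so far: 2/3 stop brighter. ISO: 6400 → 5000 → 4000.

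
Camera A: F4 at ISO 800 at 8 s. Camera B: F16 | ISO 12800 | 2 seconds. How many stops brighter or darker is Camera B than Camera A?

2 stops darker

Aperture: f/4 → f/5.6 → f/8 → f/11 → f/16 — 4 stops narrower (darker).
Shutter speed: 8 → 4 → 2 — 2 stops shorter (darker).
ISO: 800 → 1600 → 3200 → 6400 → 12800 — 4 stops higher (brighter).
Net: −4 −2 +4 = −2 stops.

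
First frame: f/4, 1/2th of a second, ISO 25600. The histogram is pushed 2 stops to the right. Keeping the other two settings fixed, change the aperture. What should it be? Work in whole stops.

Overexposed by 2 stops → need 2 stops darker.
Aperture: f/4 → f/5.6 → f/8.

f/8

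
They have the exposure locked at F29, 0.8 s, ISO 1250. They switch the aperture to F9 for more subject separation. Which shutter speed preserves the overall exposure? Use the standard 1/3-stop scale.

Aperture: f/29 → f/25 → f/22 → f/20 → f/18 → f/16 → f/14 → f/13 → f/11 → f/10 → f/9 — 3 1/3 stops wider (brighter).
Need 3 1/3 stops darker from the shutter speed: 0.8 → 0.6 → 0.5 → 0.4 → 0.3 → 1/4 → 1/5 → 1/6 → 1/8 → 1/10 → 1/13.

1/13s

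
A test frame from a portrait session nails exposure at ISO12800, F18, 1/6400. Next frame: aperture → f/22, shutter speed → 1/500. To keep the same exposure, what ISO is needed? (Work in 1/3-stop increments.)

Aperture: f/18 → f/20 → f/22 — 2/3 stop stopped down (darker).
Shutter speed: 1/6400 → 1/5000 → 1/4000 → 1/3200 → 1/2500 → 1/2000 → 1/1600 → 1/1250 → 1/1000 → 1/800 → 1/640 → 1/500 — 3 2/3 stops longer (brighter).
Net change so far: 3 stops brighter. Offset with the ISO: 12800 → 10000 → 8000 → 6400 → 5000 → 4000 → 3200 → 2500 → 2000 → 1600.

ISO 1600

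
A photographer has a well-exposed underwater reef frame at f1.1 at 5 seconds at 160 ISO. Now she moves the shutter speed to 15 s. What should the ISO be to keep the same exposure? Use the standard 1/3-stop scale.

ISO 50

Shutter speed: 5 → 6 → 8 → 10 → 13 → 15 — 1 2/3 stops longer (brighter).
Need 1 2/3 stops darker from the ISO: 160 → 125 → 100 → 80 → 64 → 50.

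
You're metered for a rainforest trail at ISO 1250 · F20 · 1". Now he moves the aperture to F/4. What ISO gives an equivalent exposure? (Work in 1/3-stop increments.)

Aperture: f/20 → f/18 → f/16 → f/14 → f/13 → f/11 → f/10 → f/9 → f/8 → f/7.1 → f/6.3 → f/5.6 → f/5 → f/4.5 → f/4 — 4 2/3 stops opened up (brighter).
Need 4 2/3 stops darker from the ISO: 1250 → 1000 → 800 → 640 → 500 → 400 → 320 → 250 → 200 → 160 → 125 → 100 → 80 → 64 → 50.

ISO 50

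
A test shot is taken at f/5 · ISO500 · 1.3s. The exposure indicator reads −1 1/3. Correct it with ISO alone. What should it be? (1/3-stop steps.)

Underexposed by 1 1/3 stops → need 1 1/3 stops brighter.
ISO: 500 → 640 → 800 → 1000 → 1250.

ISO 1250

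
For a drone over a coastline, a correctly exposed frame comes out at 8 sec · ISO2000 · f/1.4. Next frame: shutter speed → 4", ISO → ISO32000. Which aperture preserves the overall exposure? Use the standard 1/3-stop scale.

f/4

Shutter speed: 8 → 6 → 5 → 4 — 1 stop faster (darker).
ISO: 2000 → 2500 → 3200 → 4000 → 5000 → 6400 → 8000 → 10000 → 12800 → 16000 → 20000 → 25600 → 32000 — 4 stops raised (brighter).
Net change so far: 3 stops brighter. Offset with the aperture: f/1.4 → f/1.6 → f/1.8 → f/2 → f/2.2 → f/2.5 → f/2.8 → f/3.2 → f/3.5 → f/4.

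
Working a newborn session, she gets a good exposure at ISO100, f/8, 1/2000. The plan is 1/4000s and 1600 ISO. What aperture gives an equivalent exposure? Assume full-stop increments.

f/22

Shutter speed: 1/2000 → 1/4000 — 1 stop shorter (darker).
ISO: 100 → 200 → 400 → 800 → 1600 — 4 stops higher (brighter).
Net change so far: 3 stops brighter. Offset with the aperture: f/8 → f/11 → f/16 → f/22.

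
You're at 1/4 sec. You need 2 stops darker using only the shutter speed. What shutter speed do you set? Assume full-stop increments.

Shutter speed: 1/4 → 1/8 → 1/15 — 2 stops faster (darker).

1/15s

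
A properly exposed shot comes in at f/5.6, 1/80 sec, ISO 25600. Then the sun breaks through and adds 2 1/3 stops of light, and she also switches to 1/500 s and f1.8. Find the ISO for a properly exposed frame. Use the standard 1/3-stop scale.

Scene light: 2 1/3 stops brighter.
Shutter speed: 1/80 → 1/100 → 1/125 → 1/160 → 1/200 → 1/250 → 1/320 → 1/400 → 1/500 — 2 2/3 stops faster (darker).
Aperture: f/5.6 → f/5 → f/4.5 → f/4 → f/3.5 → f/3.2 → f/2.8 → f/2.5 → f/2.2 → f/2 → f/1.8 — 3 1/3 stops opened up (brighter).
Net so far: 3 stops brighter. ISO: 25600 → 20000 → 16000 → 12800 → 10000 → 8000 → 6400 → 5000 → 4000 → 3200.

ISO 3200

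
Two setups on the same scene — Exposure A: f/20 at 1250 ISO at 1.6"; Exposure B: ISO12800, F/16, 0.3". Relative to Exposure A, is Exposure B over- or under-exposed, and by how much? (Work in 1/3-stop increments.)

1 2/3 stops brighter

Aperture: f/20 → f/18 → f/16 — 2/3 stop larger aperture (brighter).
Shutter speed: 1.6 → 1.3 → 1 → 0.8 → 0.6 → 0.5 → 0.4 → 0.3 — 2 1/3 stops shorter (darker).
ISO: 1250 → 1600 → 2000 → 2500 → 3200 → 4000 → 5000 → 6400 → 8000 → 10000 → 12800 — 3 1/3 stops raised (brighter).
Net: +2/3 −2 1/3 +3 1/3 = +1 2/3 stops.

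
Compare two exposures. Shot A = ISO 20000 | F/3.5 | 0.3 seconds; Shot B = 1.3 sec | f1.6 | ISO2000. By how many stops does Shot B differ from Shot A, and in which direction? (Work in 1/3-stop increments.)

Aperture: f/3.5 → f/3.2 → f/2.8 → f/2.5 → f/2.2 → f/2 → f/1.8 → f/1.6 — 2 1/3 stops wider (brighter).
Shutter speed: 0.3 → 0.4 → 0.5 → 0.6 → 0.8 → 1 → 1.3 — 2 stops slower (brighter).
ISO: 20000 → 16000 → 12800 → 10000 → 8000 → 6400 → 5000 → 4000 → 3200 → 2500 → 2000 — 3 1/3 stops lower (darker).
Net: +2 1/3 +2 −3 1/3 = +1 stop.

1 stop brighter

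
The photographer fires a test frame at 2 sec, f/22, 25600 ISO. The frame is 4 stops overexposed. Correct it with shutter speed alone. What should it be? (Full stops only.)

Overexposed by 4 stops → need 4 stops darker.
Shutter speed: 2 → 1 → 1/2 → 1/4 → 1/8.

1/8s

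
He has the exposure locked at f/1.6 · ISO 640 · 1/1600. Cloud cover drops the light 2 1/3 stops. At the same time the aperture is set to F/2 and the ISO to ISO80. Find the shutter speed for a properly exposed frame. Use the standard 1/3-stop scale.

1/25s

Scene light: 2 1/3 stops darker.
Aperture: f/1.6 → f/1.8 → f/2 — 2/3 stop smaller aperture (darker).
ISO: 640 → 500 → 400 → 320 → 250 → 200 → 160 → 125 → 100 → 80 — 3 stops lower (darker).
Net so far: 6 stops darker. Shutter speed: 1/1600 → 1/1250 → 1/1000 → 1/800 → 1/640 → 1/500 → 1/400 → 1/320 → 1/250 → 1/200 → 1/160 → 1/125 → 1/100 → 1/80 → 1/60 → 1/50 → 1/40 → 1/30 → 1/25.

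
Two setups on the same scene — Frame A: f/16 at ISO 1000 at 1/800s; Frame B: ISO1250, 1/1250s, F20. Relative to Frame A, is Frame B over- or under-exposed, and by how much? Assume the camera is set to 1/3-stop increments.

1 stop darker

Aperture: f/16 → f/18 → f/20 — 2/3 stop stopped down (darker).
Shutter speed: 1/800 → 1/1000 → 1/1250 — 2/3 stop shorter (darker).
ISO: 1000 → 1250 — 1/3 stop raised (brighter).
Net: −2/3 −2/3 +1/3 = −1 stop.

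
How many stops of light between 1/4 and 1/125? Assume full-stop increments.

5 stops

1/4 → 1/8 → 1/15 → 1/30 → 1/60 → 1/125 — count the steps: 5 stops.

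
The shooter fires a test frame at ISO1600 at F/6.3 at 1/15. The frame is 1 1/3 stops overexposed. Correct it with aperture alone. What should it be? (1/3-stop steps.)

f/10

Overexposed by 1 1/3 stops → need 1 1/3 stops darker.
Aperture: f/6.3 → f/7.1 → f/8 → f/9 → f/10.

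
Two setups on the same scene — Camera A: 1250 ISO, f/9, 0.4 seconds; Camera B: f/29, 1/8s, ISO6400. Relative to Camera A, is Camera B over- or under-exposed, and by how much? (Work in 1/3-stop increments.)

Aperture: f/9 → f/10 → f/11 → f/13 → f/14 → f/16 → f/18 → f/20 → f/22 → f/25 → f/29 — 3 1/3 stops smaller aperture (darker).
Shutter speed: 0.4 → 0.3 → 1/4 → 1/5 → 1/6 → 1/8 — 1 2/3 stops shorter (darker).
ISO: 1250 → 1600 → 2000 → 2500 → 3200 → 4000 → 5000 → 6400 — 2 1/3 stops higher (brighter).
Net: −3 1/3 −1 2/3 +2 1/3 = −2 2/3 stops.

2 2/3 stops darker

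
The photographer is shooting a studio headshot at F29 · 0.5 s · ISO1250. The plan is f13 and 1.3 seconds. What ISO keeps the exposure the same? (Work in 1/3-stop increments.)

ISO 100

Aperture: f/29 → f/25 → f/22 → f/20 → f/18 → f/16 → f/14 → f/13 — 2 1/3 stops opened up (brighter).
Shutter speed: 0.5 → 0.6 → 0.8 → 1 → 1.3 — 1 1/3 stops slower (brighter).
Net change so far: 3 2/3 stops brighter. Offset with the ISO: 1250 → 1000 → 800 → 640 → 500 → 400 → 320 → 250 → 200 → 160 → 125 → 100.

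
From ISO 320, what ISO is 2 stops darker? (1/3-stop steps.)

ISO: 320 → 250 → 200 → 160 → 125 → 100 → 80 — 2 stops lower (darker).

ISO 80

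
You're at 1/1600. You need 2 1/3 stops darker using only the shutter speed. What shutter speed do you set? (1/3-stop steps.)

Shutter speed: 1/1600 → 1/2000 → 1/2500 → 1/3200 → 1/4000 → 1/5000 → 1/6400 → 1/8000 — 2 1/3 stops faster (darker).

1/8000s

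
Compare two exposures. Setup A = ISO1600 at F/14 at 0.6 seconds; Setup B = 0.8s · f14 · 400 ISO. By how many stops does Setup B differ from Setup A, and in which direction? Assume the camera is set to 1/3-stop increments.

1 2/3 stops darker

Aperture: unchanged.
Shutter speed: 0.6 → 0.8 — 1/3 stop longer (brighter).
ISO: 1600 → 1250 → 1000 → 800 → 640 → 500 → 400 — 2 stops dropped (darker).
Net: +1/3 −2 = −1 2/3 stops.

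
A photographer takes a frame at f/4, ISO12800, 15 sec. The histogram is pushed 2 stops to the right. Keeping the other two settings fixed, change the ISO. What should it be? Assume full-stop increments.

Overexposed by 2 stops → need 2 stops darker.
ISO: 12800 → 6400 → 3200.

ISO 3200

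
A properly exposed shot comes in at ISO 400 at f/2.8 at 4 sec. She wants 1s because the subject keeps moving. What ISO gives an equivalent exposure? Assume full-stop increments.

Shutter speed: 4 → 2 → 1 — 2 stops shorter (darker).
Need 2 stops brighter from the ISO: 400 → 800 → 1600.

ISO 1600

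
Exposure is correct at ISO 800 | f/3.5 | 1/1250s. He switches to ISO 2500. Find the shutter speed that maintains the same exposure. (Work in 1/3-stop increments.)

ISO: 800 → 1000 → 1250 → 1600 → 2000 → 2500 — 1 2/3 stops higher (brighter).
Need 1 2/3 stops darker from the shutter speed: 1/1250 → 1/1600 → 1/2000 → 1/2500 → 1/3200 → 1/4000.

1/4000s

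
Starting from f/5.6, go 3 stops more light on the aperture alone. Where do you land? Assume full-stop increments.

Aperture: f/5.6 → f/4 → f/2.8 → f/2 — 3 stops larger aperture (brighter).

f/2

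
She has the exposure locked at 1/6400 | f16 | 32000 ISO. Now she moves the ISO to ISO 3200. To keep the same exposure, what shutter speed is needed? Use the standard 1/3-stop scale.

ISO: 32000 → 25600 → 20000 → 16000 → 12800 → 10000 → 8000 → 6400 → 5000 → 4000 → 3200 — 3 1/3 stops lower (darker).
Need 3 1/3 stops brighter from the shutter speed: 1/6400 → 1/5000 → 1/4000 → 1/3200 → 1/2500 → 1/2000 → 1/1600 → 1/1250 → 1/1000 → 1/800 → 1/640.

1/640s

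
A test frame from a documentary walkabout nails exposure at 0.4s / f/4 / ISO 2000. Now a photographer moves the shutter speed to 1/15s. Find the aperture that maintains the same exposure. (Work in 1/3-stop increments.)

f/1.6

Shutter speed: 0.4 → 0.3 → 1/4 → 1/5 → 1/6 → 1/8 → 1/10 → 1/13 → 1/15 — 2 2/3 stops faster (darker).
Need 2 2/3 stops brighter from the aperture: f/4 → f/3.5 → f/3.2 → f/2.8 → f/2.5 → f/2.2 → f/2 → f/1.8 → f/1.6.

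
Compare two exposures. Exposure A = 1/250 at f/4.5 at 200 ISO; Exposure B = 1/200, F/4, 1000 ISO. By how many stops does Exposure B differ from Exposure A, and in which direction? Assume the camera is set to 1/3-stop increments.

Aperture: f/4.5 → f/4 — 1/3 stop wider (brighter).
Shutter speed: 1/250 → 1/200 — 1/3 stop longer (brighter).
ISO: 200 → 250 → 320 → 400 → 500 → 640 → 800 → 1000 — 2 1/3 stops raised (brighter).
Net: +1/3 +1/3 +2 1/3 = +3 stops.

3 stops brighter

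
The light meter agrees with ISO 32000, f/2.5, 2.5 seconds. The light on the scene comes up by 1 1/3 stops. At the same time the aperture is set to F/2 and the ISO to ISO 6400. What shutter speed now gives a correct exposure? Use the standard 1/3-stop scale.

3.2 s

Scene light: 1 1/3 stops brighter.
Aperture: f/2.5 → f/2.2 → f/2 — 2/3 stop opened up (brighter).
ISO: 32000 → 25600 → 20000 → 16000 → 12800 → 10000 → 8000 → 6400 — 2 1/3 stops lower (darker).
Net so far: 1/3 stop darker. Shutter speed: 2.5 → 3.2.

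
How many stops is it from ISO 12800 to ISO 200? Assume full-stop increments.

12800 → 6400 → 3200 → 1600 → 800 → 400 → 200 — count the steps: 6 stops.

6 stops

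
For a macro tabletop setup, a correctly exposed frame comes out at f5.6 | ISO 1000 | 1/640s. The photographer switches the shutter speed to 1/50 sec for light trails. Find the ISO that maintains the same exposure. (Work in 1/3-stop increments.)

ISO 80

Shutter speed: 1/640 → 1/500 → 1/400 → 1/320 → 1/250 → 1/200 → 1/160 → 1/125 → 1/100 → 1/80 → 1/60 → 1/50 — 3 2/3 stops slower (brighter).
Need 3 2/3 stops darker from the ISO: 1000 → 800 → 640 → 500 → 400 → 320 → 250 → 200 → 160 → 125 → 100 → 80.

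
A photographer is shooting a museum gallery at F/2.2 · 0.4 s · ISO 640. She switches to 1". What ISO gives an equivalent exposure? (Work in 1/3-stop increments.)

ISO 250

Shutter speed: 0.4 → 0.5 → 0.6 → 0.8 → 1 — 1 1/3 stops slower (brighter).
Need 1 1/3 stops darker from the ISO: 640 → 500 → 400 → 320 → 250.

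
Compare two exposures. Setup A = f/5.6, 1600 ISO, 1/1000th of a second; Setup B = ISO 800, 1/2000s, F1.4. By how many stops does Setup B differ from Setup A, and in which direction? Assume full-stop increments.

2 stops brighter

Aperture: f/5.6 → f/4 → f/2.8 → f/2 → f/1.4 — 4 stops opened up (brighter).
Shutter speed: 1/1000 → 1/2000 — 1 stop faster (darker).
ISO: 1600 → 800 — 1 stop lower (darker).
Net: +4 −1 −1 = +2 stops.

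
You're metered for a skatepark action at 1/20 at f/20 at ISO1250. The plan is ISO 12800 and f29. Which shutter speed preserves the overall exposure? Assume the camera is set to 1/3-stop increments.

1/100s

ISO: 1250 → 1600 → 2000 → 2500 → 3200 → 4000 → 5000 → 6400 → 8000 → 10000 → 12800 — 3 1/3 stops raised (brighter).
Aperture: f/20 → f/22 → f/25 → f/29 — 1 stop narrower (darker).
Net change so far: 2 1/3 stops brighter. Offset with the shutter speed: 1/20 → 1/25 → 1/30 → 1/40 → 1/50 → 1/60 → 1/80 → 1/100.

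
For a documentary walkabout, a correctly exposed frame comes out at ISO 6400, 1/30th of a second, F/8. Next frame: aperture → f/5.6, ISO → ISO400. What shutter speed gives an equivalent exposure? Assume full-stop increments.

1/4s

Aperture: f/8 → f/5.6 — 1 stop wider (brighter).
ISO: 6400 → 3200 → 1600 → 800 → 400 — 4 stops lower (darker).
Net change so far: 3 stops darker. Offset with the shutter speed: 1/30 → 1/15 → 1/8 → 1/4.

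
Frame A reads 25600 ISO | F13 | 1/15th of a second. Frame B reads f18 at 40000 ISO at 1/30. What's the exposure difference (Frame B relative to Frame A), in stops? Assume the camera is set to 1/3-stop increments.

1 1/3 stops darker

Aperture: f/13 → f/14 → f/16 → f/18 — 1 stop stopped down (darker).
Shutter speed: 1/15 → 1/20 → 1/25 → 1/30 — 1 stop shorter (darker).
ISO: 25600 → 32000 → 40000 — 2/3 stop raised (brighter).
Net: −1 −1 +2/3 = −1 1/3 stops.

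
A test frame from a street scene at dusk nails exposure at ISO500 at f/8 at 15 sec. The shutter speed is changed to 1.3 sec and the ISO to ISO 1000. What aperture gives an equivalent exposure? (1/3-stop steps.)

Shutter speed: 15 → 13 → 10 → 8 → 6 → 5 → 4 → 3.2 → 2.5 → 2 → 1.6 → 1.3 — 3 2/3 stops shorter (darker).
ISO: 500 → 640 → 800 → 1000 — 1 stop raised (brighter).
Net change so far: 2 2/3 stops darker. Offset with the aperture: f/8 → f/7.1 → f/6.3 → f/5.6 → f/5 → f/4.5 → f/4 → f/3.5 → f/3.2.

f/3.2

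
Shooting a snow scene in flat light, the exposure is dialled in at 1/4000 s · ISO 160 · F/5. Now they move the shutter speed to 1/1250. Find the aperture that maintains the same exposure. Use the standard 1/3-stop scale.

f/9

Shutter speed: 1/4000 → 1/3200 → 1/2500 → 1/2000 → 1/1600 → 1/1250 — 1 2/3 stops slower (brighter).
Need 1 2/3 stops darker from the aperture: f/5 → f/5.6 → f/6.3 → f/7.1 → f/8 → f/9.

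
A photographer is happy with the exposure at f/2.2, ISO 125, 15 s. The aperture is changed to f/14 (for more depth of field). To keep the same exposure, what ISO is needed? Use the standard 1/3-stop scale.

Aperture: f/2.2 → f/2.5 → f/2.8 → f/3.2 → f/3.5 → f/4 → f/4.5 → f/5 → f/5.6 → f/6.3 → f/7.1 → f/8 → f/9 → f/10 → f/11 → f/13 → f/14 — 5 1/3 stops smaller aperture (darker).
Need 5 1/3 stops brighter from the ISO: 125 → 160 → 200 → 250 → 320 → 400 → 500 → 640 → 800 → 1000 → 1250 → 1600 → 2000 → 2500 → 3200 → 4000 → 5000.

ISO 5000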